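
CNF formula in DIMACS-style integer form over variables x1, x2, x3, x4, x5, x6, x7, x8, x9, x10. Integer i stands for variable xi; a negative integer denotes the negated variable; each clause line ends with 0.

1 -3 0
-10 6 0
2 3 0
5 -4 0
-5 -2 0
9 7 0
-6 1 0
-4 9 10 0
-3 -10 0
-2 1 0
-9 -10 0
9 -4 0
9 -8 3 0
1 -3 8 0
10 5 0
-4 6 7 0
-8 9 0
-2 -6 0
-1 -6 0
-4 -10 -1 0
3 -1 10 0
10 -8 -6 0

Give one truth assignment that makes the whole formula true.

Pure literal: x4 appears only negated; assign x4 = False.
Pure literal: x7 appears only positively; assign x7 = True.
Try x1 = True.
  then x6 is forced to False.
  then x10 is forced to False.
  then x5 is forced to True.
  then x2 is forced to False.
  then x3 is forced to True.
For the remaining variables, x8 = False, x9 = True works.
Every clause has at least one true literal under this assignment.

x1=T, x2=F, x3=T, x4=F, x5=T, x6=F, x7=T, x8=F, x9=T, x10=F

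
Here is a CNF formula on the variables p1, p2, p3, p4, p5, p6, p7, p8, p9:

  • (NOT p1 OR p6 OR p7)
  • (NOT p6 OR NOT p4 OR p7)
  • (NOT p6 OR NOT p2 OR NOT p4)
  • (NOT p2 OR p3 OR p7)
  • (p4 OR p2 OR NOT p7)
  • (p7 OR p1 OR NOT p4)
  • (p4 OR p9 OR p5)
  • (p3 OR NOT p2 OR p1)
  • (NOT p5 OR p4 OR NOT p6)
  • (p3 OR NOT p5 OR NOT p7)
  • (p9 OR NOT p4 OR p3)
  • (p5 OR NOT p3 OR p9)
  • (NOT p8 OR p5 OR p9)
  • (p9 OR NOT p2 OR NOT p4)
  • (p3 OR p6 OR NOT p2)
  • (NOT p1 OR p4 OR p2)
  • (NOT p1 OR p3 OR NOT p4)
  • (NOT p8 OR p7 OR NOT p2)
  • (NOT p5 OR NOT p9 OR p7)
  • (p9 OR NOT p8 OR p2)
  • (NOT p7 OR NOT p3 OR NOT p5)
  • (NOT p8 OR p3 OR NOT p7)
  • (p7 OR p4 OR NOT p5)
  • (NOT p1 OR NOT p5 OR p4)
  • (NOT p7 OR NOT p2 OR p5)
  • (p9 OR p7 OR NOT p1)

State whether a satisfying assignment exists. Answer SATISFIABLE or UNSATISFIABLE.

SATISFIABLE

Pure literal: p8 appears only negated; assign p8 = False.
Set p1 = False and propagate.
For the remaining variables, p2 = False, p3 = True, p4 = True, p5 = False, p6 = False, p7 = True, p9 = True works.
So p1 = 0, p2 = 0, p3 = 1, p4 = 1, p5 = 0, p6 = 0, p7 = 1, p8 = 0, p9 = 1 is a satisfying assignment.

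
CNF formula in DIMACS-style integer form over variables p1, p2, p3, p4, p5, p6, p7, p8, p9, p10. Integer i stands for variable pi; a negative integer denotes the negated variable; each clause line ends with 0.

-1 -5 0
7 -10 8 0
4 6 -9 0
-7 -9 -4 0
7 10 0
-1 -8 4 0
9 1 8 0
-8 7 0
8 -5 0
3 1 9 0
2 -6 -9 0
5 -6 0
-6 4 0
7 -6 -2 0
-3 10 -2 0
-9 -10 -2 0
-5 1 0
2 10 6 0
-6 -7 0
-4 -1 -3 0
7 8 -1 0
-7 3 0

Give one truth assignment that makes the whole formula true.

p1=F, p2=T, p3=T, p4=T, p5=F, p6=F, p7=T, p8=T, p9=F, p10=T

Check each clause:
  1. (NOT p1 OR NOT p5) — NOT p5 is true.
  2. (p7 OR NOT p10 OR p8) — p8 is true.
  3. (p4 OR NOT p9 OR p6) — p4 is true.
  4. (NOT p4 OR NOT p9 OR NOT p7) — NOT p9 is true.
  5. (p10 OR p7) — p10 is true.
  6. (p4 OR NOT p1 OR NOT p8) — p4 is true.
  7. (p1 OR p9 OR p8) — p8 is true.
  8. (p7 OR NOT p8) — p7 is true.
  9. (NOT p5 OR p8) — p8 is true.
  10. (p3 OR p1 OR p9) — p3 is true.
  11. (p2 OR NOT p9 OR NOT p6) — NOT p6 is true.
  12. (NOT p6 OR p5) — NOT p6 is true.
  13. (p4 OR NOT p6) — NOT p6 is true.
  14. (p7 OR NOT p6 OR NOT p2) — NOT p6 is true.
  15. (p10 OR NOT p3 OR NOT p2) — p10 is true.
  16. (NOT p2 OR NOT p10 OR NOT p9) — NOT p9 is true.
  17. (p1 OR NOT p5) — NOT p5 is true.
  18. (p2 OR p10 OR p6) — p2 is true.
  19. (NOT p7 OR NOT p6) — NOT p6 is true.
  20. (NOT p3 OR NOT p4 OR NOT p1) — NOT p1 is true.
  21. (p8 OR NOT p1 OR p7) — p8 is true.
  22. (p3 OR NOT p7) — p3 is true.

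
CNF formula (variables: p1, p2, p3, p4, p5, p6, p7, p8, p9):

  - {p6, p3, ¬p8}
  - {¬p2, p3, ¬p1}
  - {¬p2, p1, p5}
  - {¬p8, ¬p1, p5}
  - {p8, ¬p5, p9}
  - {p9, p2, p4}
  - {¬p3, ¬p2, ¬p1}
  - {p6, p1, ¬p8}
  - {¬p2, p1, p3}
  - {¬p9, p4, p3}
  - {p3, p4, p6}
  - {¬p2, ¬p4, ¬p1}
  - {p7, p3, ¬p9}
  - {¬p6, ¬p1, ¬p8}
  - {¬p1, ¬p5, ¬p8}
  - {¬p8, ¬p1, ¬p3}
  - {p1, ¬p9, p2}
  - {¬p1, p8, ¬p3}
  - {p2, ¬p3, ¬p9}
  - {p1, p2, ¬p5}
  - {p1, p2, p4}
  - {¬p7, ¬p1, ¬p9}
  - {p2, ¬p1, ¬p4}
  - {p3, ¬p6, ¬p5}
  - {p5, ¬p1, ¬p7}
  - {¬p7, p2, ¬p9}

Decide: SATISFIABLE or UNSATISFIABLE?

Try p1 = False.
Try p2 = True.
  then p5 is forced to True.
  then p3 is forced to True.
For the remaining variables, p4 = True, p6 = True, p7 = False, p8 = True, p9 = False works.
So p1 = F, p2 = T, p3 = T, p4 = T, p5 = T, p6 = T, p7 = F, p8 = T, p9 = F is a satisfying assignment.

SATISFIABLE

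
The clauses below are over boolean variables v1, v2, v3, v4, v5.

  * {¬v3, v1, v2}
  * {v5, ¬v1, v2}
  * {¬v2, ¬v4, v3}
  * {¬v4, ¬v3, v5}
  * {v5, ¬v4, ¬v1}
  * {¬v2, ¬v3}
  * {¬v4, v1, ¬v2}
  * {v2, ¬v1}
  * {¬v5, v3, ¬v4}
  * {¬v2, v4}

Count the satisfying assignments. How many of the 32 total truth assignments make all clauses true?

3

The models are:
  v1=F v2=F v3=F v4=F v5=F
  v1=F v2=F v3=F v4=F v5=T
  v1=F v2=F v3=F v4=T v5=F
Count: 3.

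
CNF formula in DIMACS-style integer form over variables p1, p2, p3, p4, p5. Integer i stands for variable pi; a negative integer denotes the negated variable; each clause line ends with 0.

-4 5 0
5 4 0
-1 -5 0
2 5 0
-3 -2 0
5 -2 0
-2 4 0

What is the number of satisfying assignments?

5

Satisfying assignments:
  p1=0 p2=0 p3=0 p4=0 p5=1
  p1=0 p2=0 p3=0 p4=1 p5=1
  p1=0 p2=0 p3=1 p4=0 p5=1
  p1=0 p2=0 p3=1 p4=1 p5=1
  p1=0 p2=1 p3=0 p4=1 p5=1
That's 5 in total.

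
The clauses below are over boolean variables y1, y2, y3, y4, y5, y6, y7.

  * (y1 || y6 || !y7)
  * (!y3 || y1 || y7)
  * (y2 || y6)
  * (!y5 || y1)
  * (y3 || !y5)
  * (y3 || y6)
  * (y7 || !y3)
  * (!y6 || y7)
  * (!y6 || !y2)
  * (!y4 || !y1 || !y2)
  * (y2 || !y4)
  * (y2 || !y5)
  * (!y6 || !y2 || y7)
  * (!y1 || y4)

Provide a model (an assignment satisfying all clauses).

y1=False  y2=False  y3=True  y4=False  y5=False  y6=True  y7=True

Pure literal: y5 appears only negated; assign y5 = False.
Branch on y1: take y1 = False.
Branch on y2: take y2 = False.
  then y6 is forced to True.
  then y7 is forced to True.
  then y4 is forced to False.
y3 is now unconstrained; take y3 = True.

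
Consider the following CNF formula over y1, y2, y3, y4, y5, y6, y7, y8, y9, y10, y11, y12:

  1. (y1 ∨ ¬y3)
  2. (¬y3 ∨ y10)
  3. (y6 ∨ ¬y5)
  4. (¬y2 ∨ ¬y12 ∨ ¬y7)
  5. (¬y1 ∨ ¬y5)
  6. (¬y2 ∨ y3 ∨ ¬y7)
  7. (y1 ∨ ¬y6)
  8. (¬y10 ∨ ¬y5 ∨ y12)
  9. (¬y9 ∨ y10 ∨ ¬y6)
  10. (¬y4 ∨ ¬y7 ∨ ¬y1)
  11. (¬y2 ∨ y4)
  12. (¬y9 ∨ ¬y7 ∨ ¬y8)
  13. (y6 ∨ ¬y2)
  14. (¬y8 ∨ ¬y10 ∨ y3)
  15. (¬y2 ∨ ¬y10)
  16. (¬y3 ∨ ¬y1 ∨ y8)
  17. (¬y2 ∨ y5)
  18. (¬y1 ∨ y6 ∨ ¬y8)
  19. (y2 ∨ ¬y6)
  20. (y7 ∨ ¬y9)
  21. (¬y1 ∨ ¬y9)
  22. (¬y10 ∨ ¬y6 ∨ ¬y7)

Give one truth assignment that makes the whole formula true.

y1=False, y2=False, y3=False, y4=False, y5=False, y6=False, y7=False, y8=True, y9=False, y10=False, y11=False, y12=True

Check each clause:
  1. (y1 ∨ ¬y3) — ¬y3 is true.
  2. (y10 ∨ ¬y3) — ¬y3 is true.
  3. (y6 ∨ ¬y5) — ¬y5 is true.
  4. (¬y12 ∨ ¬y7 ∨ ¬y2) — ¬y7 is true.
  5. (¬y5 ∨ ¬y1) — ¬y5 is true.
  6. (¬y2 ∨ y3 ∨ ¬y7) — ¬y7 is true.
  7. (y1 ∨ ¬y6) — ¬y6 is true.
  8. (y12 ∨ ¬y5 ∨ ¬y10) — ¬y5 is true.
  9. (¬y9 ∨ y10 ∨ ¬y6) — ¬y6 is true.
  10. (¬y1 ∨ ¬y4 ∨ ¬y7) — ¬y7 is true.
  11. (¬y2 ∨ y4) — ¬y2 is true.
  12. (¬y8 ∨ ¬y9 ∨ ¬y7) — ¬y7 is true.
  13. (y6 ∨ ¬y2) — ¬y2 is true.
  14. (¬y8 ∨ ¬y10 ∨ y3) — ¬y10 is true.
  15. (¬y10 ∨ ¬y2) — ¬y2 is true.
  16. (y8 ∨ ¬y1 ∨ ¬y3) — y8 is true.
  17. (¬y2 ∨ y5) — ¬y2 is true.
  18. (¬y8 ∨ ¬y1 ∨ y6) — ¬y1 is true.
  19. (y2 ∨ ¬y6) — ¬y6 is true.
  20. (¬y9 ∨ y7) — ¬y9 is true.
  21. (¬y9 ∨ ¬y1) — ¬y1 is true.
  22. (¬y6 ∨ ¬y7 ∨ ¬y10) — ¬y7 is true.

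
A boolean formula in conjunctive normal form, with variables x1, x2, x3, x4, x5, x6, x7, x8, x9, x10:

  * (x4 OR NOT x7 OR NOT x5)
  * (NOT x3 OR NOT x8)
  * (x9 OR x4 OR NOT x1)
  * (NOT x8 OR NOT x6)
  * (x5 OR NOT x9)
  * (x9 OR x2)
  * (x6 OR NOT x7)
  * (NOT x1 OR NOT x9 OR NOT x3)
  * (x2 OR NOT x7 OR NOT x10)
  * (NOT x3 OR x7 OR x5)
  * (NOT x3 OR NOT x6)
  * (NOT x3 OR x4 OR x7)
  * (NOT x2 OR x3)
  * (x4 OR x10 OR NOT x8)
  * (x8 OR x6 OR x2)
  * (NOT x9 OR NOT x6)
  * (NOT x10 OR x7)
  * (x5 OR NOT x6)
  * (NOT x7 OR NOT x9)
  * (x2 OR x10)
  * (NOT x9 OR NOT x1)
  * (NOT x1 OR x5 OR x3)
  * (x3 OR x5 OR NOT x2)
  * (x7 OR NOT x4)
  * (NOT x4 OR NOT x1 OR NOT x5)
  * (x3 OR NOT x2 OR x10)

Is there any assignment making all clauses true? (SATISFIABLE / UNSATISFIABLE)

UNSATISFIABLE

x3 = True:
  propagation gives x8=False, x6=False, x7=False, x5=True; an empty clause results — contradiction.
x3 = False:
  propagation gives x2=False, x9=True, x5=True, x6=False; an empty clause results — contradiction.
Every branch closes, so no satisfying assignment exists.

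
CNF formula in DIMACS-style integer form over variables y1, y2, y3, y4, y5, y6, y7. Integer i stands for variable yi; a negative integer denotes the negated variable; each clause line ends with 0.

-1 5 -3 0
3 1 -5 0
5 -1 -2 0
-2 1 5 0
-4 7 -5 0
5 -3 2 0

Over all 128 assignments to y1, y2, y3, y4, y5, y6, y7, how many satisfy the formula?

52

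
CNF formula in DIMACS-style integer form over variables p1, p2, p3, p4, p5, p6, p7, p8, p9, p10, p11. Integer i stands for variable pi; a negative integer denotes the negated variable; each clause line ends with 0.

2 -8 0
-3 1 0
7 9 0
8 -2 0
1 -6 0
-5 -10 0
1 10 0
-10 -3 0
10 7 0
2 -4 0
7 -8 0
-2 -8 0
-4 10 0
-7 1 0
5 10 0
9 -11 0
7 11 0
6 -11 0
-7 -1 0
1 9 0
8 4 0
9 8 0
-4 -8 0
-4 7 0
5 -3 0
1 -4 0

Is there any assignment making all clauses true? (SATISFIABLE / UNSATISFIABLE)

UNSATISFIABLE

p1 = True:
  propagation gives p7=False, p9=True, p10=True, p5=False; an empty clause results — contradiction.
p1 = False:
  propagation gives p3=False, p6=False, p10=True, p5=False; an empty clause results — contradiction.
Every branch closes, so no satisfying assignment exists.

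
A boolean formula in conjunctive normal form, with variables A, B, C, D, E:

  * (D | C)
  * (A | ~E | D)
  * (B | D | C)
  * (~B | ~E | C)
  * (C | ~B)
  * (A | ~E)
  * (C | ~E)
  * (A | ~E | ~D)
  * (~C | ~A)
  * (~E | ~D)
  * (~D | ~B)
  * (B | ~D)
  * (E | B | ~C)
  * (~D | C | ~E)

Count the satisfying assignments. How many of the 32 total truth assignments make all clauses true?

Satisfying assignments:
  A=F B=T C=T D=F E=F
That's 1 in total.

1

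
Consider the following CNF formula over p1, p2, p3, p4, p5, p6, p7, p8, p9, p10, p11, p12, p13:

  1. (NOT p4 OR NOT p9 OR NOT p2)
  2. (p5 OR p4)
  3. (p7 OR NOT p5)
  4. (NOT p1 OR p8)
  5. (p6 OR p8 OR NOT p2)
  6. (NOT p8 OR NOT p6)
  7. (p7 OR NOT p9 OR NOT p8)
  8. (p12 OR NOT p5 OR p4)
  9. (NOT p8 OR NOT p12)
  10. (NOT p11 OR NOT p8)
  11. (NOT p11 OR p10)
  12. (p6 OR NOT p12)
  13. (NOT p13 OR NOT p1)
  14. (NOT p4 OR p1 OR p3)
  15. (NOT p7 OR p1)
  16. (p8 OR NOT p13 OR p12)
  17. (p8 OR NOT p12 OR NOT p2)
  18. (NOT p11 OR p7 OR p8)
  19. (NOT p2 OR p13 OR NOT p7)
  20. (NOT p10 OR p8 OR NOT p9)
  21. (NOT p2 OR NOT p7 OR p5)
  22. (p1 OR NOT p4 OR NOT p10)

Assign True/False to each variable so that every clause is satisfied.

p1=T  p2=T  p3=F  p4=T  p5=F  p6=F  p7=F  p8=T  p9=F  p10=F  p11=F  p12=F  p13=F

Check each clause:
  1. (NOT p9 OR NOT p2 OR NOT p4) — NOT p9 is true.
  2. (p5 OR p4) — p4 is true.
  3. (NOT p5 OR p7) — NOT p5 is true.
  4. (p8 OR NOT p1) — p8 is true.
  5. (NOT p2 OR p6 OR p8) — p8 is true.
  6. (NOT p6 OR NOT p8) — NOT p6 is true.
  7. (NOT p8 OR NOT p9 OR p7) — NOT p9 is true.
  8. (p12 OR NOT p5 OR p4) — NOT p5 is true.
  9. (NOT p12 OR NOT p8) — NOT p12 is true.
  10. (NOT p8 OR NOT p11) — NOT p11 is true.
  11. (p10 OR NOT p11) — NOT p11 is true.
  12. (p6 OR NOT p12) — NOT p12 is true.
  13. (NOT p13 OR NOT p1) — NOT p13 is true.
  14. (p1 OR p3 OR NOT p4) — p1 is true.
  15. (NOT p7 OR p1) — NOT p7 is true.
  16. (p12 OR NOT p13 OR p8) — p8 is true.
  17. (NOT p12 OR NOT p2 OR p8) — p8 is true.
  18. (p7 OR NOT p11 OR p8) — p8 is true.
  19. (NOT p7 OR NOT p2 OR p13) — NOT p7 is true.
  20. (NOT p10 OR p8 OR NOT p9) — p8 is true.
  21. (NOT p7 OR NOT p2 OR p5) — NOT p7 is true.
  22. (p1 OR NOT p10 OR NOT p4) — p1 is true.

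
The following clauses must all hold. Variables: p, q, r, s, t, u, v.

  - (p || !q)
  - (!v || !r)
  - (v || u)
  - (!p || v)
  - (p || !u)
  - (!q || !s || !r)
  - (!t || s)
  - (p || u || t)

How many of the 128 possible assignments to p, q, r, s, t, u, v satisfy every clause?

Case analysis on p and u:
  p=T, u=T: q free; 3 ways for (r,s,t,v) × 2^1 = 6.
  p=T, u=F: q free; 3 ways for (r,s,t,v) × 2^1 = 6.
  p=F, u=T: a clause becomes empty — 0.
  p=F, u=F: remaining (q,r,s,t,v) ∈ {(F,F,T,T,T)} — 1.
Total: 6 + 6 + 0 + 1 = 13.

13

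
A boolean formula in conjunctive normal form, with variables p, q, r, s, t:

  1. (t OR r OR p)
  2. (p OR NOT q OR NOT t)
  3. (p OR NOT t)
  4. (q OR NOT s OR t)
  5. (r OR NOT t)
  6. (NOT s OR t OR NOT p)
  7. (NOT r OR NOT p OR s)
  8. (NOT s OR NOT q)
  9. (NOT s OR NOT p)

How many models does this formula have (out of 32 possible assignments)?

4

The models are:
  p=0 q=0 r=1 s=0 t=0
  p=0 q=1 r=1 s=0 t=0
  p=1 q=0 r=0 s=0 t=0
  p=1 q=1 r=0 s=0 t=0
Count: 4.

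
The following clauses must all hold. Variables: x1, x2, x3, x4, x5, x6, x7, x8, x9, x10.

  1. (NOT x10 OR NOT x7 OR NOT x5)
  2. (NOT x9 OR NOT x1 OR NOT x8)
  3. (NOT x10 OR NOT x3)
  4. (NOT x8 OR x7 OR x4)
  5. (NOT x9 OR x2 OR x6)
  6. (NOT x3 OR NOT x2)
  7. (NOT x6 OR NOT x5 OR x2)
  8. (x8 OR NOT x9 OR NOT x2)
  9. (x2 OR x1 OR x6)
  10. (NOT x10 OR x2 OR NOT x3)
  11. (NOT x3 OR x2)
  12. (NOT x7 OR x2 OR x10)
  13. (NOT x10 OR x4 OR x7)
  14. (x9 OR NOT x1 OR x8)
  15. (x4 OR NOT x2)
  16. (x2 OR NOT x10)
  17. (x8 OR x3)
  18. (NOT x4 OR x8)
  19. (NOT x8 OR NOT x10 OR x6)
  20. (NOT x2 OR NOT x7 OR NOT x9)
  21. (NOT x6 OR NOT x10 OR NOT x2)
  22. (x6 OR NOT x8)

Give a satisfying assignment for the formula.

x1 = True, x2 = True, x3 = False, x4 = True, x5 = False, x6 = True, x7 = True, x8 = True, x9 = False, x10 = False

Check each clause:
  1. (NOT x10 OR NOT x7 OR NOT x5) — NOT x5 is true.
  2. (NOT x8 OR NOT x9 OR NOT x1) — NOT x9 is true.
  3. (NOT x3 OR NOT x10) — NOT x3 is true.
  4. (NOT x8 OR x7 OR x4) — x4 is true.
  5. (NOT x9 OR x6 OR x2) — x2 is true.
  6. (NOT x3 OR NOT x2) — NOT x3 is true.
  7. (NOT x6 OR NOT x5 OR x2) — x2 is true.
  8. (NOT x9 OR x8 OR NOT x2) — x8 is true.
  9. (x2 OR x6 OR x1) — x1 is true.
  10. (NOT x3 OR x2 OR NOT x10) — x2 is true.
  11. (NOT x3 OR x2) — x2 is true.
  12. (x2 OR x10 OR NOT x7) — x2 is true.
  13. (NOT x10 OR x7 OR x4) — x4 is true.
  14. (NOT x1 OR x8 OR x9) — x8 is true.
  15. (NOT x2 OR x4) — x4 is true.
  16. (NOT x10 OR x2) — x2 is true.
  17. (x3 OR x8) — x8 is true.
  18. (x8 OR NOT x4) — x8 is true.
  19. (NOT x8 OR x6 OR NOT x10) — NOT x10 is true.
  20. (NOT x9 OR NOT x2 OR NOT x7) — NOT x9 is true.
  21. (NOT x2 OR NOT x10 OR NOT x6) — NOT x10 is true.
  22. (NOT x8 OR x6) — x6 is true.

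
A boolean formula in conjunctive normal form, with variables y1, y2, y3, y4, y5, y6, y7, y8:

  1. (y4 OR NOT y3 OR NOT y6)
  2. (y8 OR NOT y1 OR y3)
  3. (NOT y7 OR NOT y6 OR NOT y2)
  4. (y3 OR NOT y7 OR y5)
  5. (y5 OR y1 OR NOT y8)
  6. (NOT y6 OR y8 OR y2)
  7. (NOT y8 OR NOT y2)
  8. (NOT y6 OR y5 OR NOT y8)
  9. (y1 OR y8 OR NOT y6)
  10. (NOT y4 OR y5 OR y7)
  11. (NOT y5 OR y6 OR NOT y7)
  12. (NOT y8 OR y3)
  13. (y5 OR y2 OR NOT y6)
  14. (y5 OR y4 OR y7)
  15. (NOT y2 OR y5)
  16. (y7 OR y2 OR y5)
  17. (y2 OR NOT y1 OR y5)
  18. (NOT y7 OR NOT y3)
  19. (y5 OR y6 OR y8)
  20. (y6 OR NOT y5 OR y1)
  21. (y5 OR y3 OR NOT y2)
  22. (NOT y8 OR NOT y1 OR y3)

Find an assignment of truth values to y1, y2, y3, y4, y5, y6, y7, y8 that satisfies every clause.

y1=1, y2=0, y3=1, y4=1, y5=1, y6=1, y7=0, y8=1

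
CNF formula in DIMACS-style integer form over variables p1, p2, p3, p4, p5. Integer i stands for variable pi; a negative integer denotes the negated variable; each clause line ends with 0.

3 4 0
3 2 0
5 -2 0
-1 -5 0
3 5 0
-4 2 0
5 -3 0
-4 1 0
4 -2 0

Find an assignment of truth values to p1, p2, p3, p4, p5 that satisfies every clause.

p1=0, p2=0, p3=1, p4=0, p5=1

Branch on p1: take p1 = False.
  then p4 is forced to False.
  then p3 is forced to True.
  then p5 is forced to True.
  then p2 is forced to False.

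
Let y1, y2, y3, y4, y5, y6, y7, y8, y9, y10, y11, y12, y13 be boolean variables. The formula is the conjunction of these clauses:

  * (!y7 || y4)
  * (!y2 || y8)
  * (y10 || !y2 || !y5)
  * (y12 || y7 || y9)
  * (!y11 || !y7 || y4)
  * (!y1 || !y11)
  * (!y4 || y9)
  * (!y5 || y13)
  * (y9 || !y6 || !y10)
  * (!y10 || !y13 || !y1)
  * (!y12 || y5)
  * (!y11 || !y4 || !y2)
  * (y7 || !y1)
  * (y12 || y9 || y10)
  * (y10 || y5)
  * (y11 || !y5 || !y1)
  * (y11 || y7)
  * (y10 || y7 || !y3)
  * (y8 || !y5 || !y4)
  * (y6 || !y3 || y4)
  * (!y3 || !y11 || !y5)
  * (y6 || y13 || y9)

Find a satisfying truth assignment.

y1=F, y2=F, y3=T, y4=T, y5=F, y6=F, y7=F, y8=F, y9=T, y10=T, y11=T, y12=F, y13=T

Check each clause:
  1. (!y7 || y4) — !y7 is true.
  2. (y8 || !y2) — !y2 is true.
  3. (!y5 || y10 || !y2) — y10 is true.
  4. (y7 || y9 || y12) — y9 is true.
  5. (!y7 || !y11 || y4) — !y7 is true.
  6. (!y1 || !y11) — !y1 is true.
  7. (y9 || !y4) — y9 is true.
  8. (y13 || !y5) — !y5 is true.
  9. (y9 || !y6 || !y10) — y9 is true.
  10. (!y1 || !y10 || !y13) — !y1 is true.
  11. (!y12 || y5) — !y12 is true.
  12. (!y4 || !y2 || !y11) — !y2 is true.
  13. (!y1 || y7) — !y1 is true.
  14. (y9 || y10 || y12) — y9 is true.
  15. (y5 || y10) — y10 is true.
  16. (!y5 || y11 || !y1) — y11 is true.
  17. (y7 || y11) — y11 is true.
  18. (!y3 || y7 || y10) — y10 is true.
  19. (!y5 || !y4 || y8) — !y5 is true.
  20. (y6 || y4 || !y3) — y4 is true.
  21. (!y3 || !y5 || !y11) — !y5 is true.
  22. (y13 || y6 || y9) — y9 is true.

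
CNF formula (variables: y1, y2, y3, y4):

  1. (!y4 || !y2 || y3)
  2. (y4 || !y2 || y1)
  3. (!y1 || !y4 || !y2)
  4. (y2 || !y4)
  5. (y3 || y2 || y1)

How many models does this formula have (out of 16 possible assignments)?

Satisfying assignments:
  y1=F y2=F y3=T y4=F
  y1=F y2=T y3=T y4=T
  y1=T y2=F y3=F y4=F
  y1=T y2=F y3=T y4=F
  y1=T y2=T y3=F y4=F
  y1=T y2=T y3=T y4=F
That's 6 in total.

6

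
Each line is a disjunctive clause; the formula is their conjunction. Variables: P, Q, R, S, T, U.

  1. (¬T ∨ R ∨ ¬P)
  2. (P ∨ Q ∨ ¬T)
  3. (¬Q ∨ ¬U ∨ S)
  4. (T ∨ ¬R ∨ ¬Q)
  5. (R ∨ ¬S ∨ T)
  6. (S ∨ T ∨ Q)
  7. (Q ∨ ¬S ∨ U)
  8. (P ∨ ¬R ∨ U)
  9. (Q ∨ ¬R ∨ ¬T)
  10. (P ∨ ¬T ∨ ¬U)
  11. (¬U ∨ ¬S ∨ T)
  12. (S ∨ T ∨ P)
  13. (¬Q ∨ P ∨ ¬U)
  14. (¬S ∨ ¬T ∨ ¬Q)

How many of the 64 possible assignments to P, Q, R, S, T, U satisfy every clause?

3

Satisfying assignments:
  P=F Q=T R=F S=F T=T U=F
  P=T Q=T R=F S=F T=F U=F
  P=T Q=T R=T S=F T=T U=F
That's 3 in total.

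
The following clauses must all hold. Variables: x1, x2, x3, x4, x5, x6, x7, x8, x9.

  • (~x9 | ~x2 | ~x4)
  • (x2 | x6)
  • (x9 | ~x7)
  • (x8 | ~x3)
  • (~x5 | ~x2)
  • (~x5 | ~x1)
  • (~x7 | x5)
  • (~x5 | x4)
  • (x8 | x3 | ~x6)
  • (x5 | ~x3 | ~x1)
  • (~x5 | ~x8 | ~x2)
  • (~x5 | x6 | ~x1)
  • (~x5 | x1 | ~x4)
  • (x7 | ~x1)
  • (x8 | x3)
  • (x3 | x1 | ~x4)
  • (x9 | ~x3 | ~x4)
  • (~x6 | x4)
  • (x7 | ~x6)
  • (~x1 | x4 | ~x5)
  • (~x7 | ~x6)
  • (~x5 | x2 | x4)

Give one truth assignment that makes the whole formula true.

Set x1 = False and propagate.
Branch on x2: take x2 = True.
  then x5 is forced to False.
  then x7 is forced to False.
  then x6 is forced to False.
Try x3 = False.
  then x8 is forced to True.
  then x4 is forced to False.
x9 is now unconstrained; take x9 = True.

x1=F, x2=T, x3=F, x4=F, x5=F, x6=F, x7=F, x8=T, x9=T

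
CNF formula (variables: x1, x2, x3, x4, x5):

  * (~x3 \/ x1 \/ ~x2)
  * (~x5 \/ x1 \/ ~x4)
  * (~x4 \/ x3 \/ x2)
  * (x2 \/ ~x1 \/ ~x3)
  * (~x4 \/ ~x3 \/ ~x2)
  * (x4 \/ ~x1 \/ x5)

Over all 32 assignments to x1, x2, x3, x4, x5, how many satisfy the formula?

Case analysis on x1 and x2:
  x1=T, x2=T: remaining (x3,x4,x5) ∈ {(F,F,T); (F,T,F); (F,T,T); (T,F,T)} — 4.
  x1=T, x2=F: remaining (x3,x4,x5) ∈ {(F,F,T)} — 1.
  x1=F, x2=T: remaining (x3,x4,x5) ∈ {(F,F,F); (F,F,T); (F,T,F)} — 3.
  x1=F, x2=F: 5 of the 8 assignments to (x3,x4,x5) work.
Total: 4 + 1 + 3 + 5 = 13.

13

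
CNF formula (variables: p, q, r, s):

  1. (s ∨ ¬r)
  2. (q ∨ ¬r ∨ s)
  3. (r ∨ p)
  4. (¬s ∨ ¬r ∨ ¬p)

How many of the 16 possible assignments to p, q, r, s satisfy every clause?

The models are:
  p=0 q=0 r=1 s=1
  p=0 q=1 r=1 s=1
  p=1 q=0 r=0 s=0
  p=1 q=0 r=0 s=1
  p=1 q=1 r=0 s=0
  p=1 q=1 r=0 s=1
That's 6 in total.

6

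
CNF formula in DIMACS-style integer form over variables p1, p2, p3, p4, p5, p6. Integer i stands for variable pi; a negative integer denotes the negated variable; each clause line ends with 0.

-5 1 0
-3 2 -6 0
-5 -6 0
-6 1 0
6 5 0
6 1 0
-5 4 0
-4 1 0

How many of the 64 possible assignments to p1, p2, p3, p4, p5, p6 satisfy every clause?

Split on p6, then p1.
  p6=1, p1=1: p4 free; 3 ways for (p2,p3,p5) × 2^1 = 6.
  p6=1, p1=0: a clause becomes empty — 0.
  p6=0, p1=1: remaining (p2,p3,p4,p5) ∈ {(0,0,1,1); (0,1,1,1); (1,0,1,1); (1,1,1,1)} — 4.
  p6=0, p1=0: a clause becomes empty — 0.
Total: 6 + 0 + 4 + 0 = 10.

10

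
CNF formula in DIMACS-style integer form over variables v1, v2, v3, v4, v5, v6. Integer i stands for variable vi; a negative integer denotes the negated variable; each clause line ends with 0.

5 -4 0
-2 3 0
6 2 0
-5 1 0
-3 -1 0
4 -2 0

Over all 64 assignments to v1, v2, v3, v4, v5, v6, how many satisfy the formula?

5

Satisfying assignments:
  v1=0 v2=0 v3=0 v4=0 v5=0 v6=1
  v1=0 v2=0 v3=1 v4=0 v5=0 v6=1
  v1=1 v2=0 v3=0 v4=0 v5=0 v6=1
  v1=1 v2=0 v3=0 v4=0 v5=1 v6=1
  v1=1 v2=0 v3=0 v4=1 v5=1 v6=1
Count: 5.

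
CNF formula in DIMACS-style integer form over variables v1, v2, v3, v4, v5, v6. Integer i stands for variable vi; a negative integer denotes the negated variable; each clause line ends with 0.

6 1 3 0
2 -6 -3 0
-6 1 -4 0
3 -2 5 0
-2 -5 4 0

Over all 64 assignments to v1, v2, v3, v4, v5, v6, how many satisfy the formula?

30

Case analysis on v2 and v3:
  v2=T, v3=T: 10 of the 16 assignments to (v1,v4,v5,v6) work.
  v2=T, v3=F: remaining (v1,v4,v5,v6) ∈ {(T,T,T,F); (T,T,T,T)} — 2.
  v2=F, v3=T: forces v6=F; v1, v4, v5 free → 2^3 = 8.
  v2=F, v3=F: v5 free; 5 ways for (v1,v4,v6) × 2^1 = 10.
Total: 10 + 2 + 8 + 10 = 30.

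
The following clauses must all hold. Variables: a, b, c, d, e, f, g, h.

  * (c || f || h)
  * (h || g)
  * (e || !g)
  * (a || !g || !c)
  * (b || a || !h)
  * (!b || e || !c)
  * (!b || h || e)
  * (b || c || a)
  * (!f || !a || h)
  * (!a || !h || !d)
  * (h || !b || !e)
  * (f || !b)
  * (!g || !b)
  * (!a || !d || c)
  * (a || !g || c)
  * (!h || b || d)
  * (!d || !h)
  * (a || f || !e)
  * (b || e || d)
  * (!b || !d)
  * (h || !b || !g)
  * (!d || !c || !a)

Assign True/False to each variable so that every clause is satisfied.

Try a = False.
Branch on b: take b = True.
  then f is forced to True.
  then g is forced to False.
  then h is forced to True.
  then d is forced to False.
The remaining clauses are satisfied by c = False, e = True.

a=F, b=T, c=F, d=F, e=T, f=T, g=F, h=T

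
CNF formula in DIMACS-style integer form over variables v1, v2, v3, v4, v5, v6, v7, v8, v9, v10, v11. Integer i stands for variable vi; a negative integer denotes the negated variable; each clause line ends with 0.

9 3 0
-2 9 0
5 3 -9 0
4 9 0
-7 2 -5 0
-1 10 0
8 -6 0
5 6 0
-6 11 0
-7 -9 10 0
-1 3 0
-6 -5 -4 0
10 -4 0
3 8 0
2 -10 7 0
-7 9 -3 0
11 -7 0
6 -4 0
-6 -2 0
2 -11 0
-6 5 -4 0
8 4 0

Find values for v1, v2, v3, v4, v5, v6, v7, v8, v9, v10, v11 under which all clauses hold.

v1=False  v2=True  v3=True  v4=False  v5=True  v6=False  v7=False  v8=True  v9=True  v10=False  v11=True

Pure literal: v1 appears only negated; assign v1 = False.
v8 occurs only positively in the remaining clauses — set v8 = True.
Branch on v2: take v2 = True.
  then v9 is forced to True.
  then v6 is forced to False.
  then v5 is forced to True.
  then v4 is forced to False.
Set v7 = False and propagate.
v3, v10, v11 are now unconstrained; take v3 = True, v10 = False, v11 = True.
Check each clause:
  1. {v3, v9} — v9 is true.
  2. {v9, ¬v2} — v9 is true.
  3. {v3, v5, ¬v9} — v3 is true.
  4. {v4, v9} — v9 is true.
  5. {v2, ¬v7, ¬v5} — ¬v7 is true.
  6. {¬v1, v10} — ¬v1 is true.
  7. {¬v6, v8} — v8 is true.
  8. {v6, v5} — v5 is true.
  9. {¬v6, v11} — ¬v6 is true.
  10. {¬v7, ¬v9, v10} — ¬v7 is true.
  11. {¬v1, v3} — v3 is true.
  12. {¬v6, ¬v5, ¬v4} — ¬v6 is true.
  13. {v10, ¬v4} — ¬v4 is true.
  14. {v3, v8} — v8 is true.
  15. {¬v10, v7, v2} — v2 is true.
  16. {¬v7, v9, ¬v3} — v9 is true.
  17. {¬v7, v11} — ¬v7 is true.
  18. {¬v4, v6} — ¬v4 is true.
  19. {¬v6, ¬v2} — ¬v6 is true.
  20. {¬v11, v2} — v2 is true.
  21. {¬v6, v5, ¬v4} — ¬v6 is true.
  22. {v8, v4} — v8 is true.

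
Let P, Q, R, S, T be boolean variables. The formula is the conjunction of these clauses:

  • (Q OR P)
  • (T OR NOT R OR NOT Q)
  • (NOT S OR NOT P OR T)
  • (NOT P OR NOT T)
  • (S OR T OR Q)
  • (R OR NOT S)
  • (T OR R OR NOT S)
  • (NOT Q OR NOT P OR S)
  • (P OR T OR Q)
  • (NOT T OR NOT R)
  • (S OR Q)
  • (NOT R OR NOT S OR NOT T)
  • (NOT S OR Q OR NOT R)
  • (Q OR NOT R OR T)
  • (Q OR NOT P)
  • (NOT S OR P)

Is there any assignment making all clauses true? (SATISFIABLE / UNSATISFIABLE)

SATISFIABLE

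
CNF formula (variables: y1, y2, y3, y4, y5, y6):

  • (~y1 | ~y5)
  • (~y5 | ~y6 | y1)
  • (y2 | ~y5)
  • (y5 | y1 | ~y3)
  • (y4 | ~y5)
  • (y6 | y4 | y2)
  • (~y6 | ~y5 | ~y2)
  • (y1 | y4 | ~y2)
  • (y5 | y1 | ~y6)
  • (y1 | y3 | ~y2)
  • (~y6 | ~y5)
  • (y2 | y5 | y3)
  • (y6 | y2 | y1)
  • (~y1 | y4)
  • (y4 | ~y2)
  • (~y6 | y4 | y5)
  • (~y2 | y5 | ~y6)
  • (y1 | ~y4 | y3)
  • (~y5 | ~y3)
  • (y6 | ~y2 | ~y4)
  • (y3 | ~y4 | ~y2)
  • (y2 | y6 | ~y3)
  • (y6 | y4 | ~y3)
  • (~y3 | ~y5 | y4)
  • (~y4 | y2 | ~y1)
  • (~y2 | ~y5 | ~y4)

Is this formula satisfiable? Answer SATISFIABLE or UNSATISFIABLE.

UNSATISFIABLE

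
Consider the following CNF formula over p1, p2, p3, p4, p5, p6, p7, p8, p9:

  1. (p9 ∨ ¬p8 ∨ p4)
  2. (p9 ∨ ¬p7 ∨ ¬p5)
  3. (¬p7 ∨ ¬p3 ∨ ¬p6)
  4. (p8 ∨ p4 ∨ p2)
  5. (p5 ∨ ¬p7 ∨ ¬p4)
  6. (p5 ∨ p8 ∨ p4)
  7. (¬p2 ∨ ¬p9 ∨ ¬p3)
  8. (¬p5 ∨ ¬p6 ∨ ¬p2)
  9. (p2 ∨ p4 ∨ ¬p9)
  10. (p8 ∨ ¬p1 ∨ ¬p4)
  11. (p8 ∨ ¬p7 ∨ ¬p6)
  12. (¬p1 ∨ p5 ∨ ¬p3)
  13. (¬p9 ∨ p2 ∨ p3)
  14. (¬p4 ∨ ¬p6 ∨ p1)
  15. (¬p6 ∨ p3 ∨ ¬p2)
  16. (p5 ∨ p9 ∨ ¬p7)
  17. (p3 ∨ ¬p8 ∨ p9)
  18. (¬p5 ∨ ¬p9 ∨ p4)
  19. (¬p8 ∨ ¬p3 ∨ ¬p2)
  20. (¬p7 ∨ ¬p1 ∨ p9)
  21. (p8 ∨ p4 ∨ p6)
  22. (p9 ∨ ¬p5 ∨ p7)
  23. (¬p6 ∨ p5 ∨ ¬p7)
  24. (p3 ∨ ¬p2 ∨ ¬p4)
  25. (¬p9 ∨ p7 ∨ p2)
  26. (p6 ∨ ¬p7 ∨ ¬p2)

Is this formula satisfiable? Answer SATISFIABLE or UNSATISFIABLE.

SATISFIABLE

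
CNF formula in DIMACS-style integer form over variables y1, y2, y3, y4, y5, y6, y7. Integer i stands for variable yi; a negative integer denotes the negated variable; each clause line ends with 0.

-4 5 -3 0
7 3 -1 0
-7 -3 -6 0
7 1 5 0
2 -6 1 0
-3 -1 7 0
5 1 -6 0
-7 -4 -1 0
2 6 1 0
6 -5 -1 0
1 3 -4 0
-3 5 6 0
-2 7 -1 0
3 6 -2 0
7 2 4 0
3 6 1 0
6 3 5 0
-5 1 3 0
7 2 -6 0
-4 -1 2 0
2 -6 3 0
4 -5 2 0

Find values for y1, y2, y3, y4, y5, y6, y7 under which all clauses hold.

y1=F, y2=T, y3=T, y4=F, y5=T, y6=F, y7=T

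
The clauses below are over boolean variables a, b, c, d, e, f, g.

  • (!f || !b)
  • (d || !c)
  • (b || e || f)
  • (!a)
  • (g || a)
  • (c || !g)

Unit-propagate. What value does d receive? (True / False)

True

(!a) is a unit clause: a = False.
In (g || a), a is now false; g must hold, so g = True.
(!g || c) with g = True leaves only c, so c = True.
From (d || !c) and c = True: d = True.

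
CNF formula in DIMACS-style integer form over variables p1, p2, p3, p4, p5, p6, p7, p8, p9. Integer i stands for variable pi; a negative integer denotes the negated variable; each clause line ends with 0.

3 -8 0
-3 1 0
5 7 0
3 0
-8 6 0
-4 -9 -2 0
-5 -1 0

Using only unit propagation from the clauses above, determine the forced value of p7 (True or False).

True

(p3) is a unit clause: p3 = True.
From (NOT p3 OR p1) and p3 = True: p1 = True.
(NOT p5 OR NOT p1): since p1 = True, the clause reduces to (NOT p5). p5 = False.
(p5 OR p7): since p5 = False, the clause reduces to (p7). p7 = True.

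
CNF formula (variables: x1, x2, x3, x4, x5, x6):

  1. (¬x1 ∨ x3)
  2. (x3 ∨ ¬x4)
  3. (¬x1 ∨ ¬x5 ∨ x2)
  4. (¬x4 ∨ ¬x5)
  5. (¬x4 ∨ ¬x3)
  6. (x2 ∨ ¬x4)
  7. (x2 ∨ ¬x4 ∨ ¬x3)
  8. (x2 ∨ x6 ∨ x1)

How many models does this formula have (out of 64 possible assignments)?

18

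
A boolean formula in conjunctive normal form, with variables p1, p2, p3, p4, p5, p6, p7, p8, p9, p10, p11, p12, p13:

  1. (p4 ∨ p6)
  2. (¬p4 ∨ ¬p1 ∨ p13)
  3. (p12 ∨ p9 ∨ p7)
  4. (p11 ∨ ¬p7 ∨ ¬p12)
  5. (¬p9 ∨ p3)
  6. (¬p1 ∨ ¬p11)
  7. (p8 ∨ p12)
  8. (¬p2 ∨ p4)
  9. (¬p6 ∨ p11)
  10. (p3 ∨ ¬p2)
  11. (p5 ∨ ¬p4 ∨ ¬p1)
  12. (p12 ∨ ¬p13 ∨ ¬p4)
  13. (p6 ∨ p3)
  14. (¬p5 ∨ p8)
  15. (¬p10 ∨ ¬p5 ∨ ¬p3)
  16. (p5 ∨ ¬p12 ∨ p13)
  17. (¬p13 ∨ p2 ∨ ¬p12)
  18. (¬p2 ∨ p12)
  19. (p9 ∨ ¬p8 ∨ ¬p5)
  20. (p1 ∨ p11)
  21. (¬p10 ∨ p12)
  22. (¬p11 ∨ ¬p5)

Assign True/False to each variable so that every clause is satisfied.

p1=F, p2=T, p3=T, p4=T, p5=F, p6=T, p7=F, p8=F, p9=F, p10=T, p11=T, p12=T, p13=T

Branch on p1: take p1 = False.
  then p11 is forced to True.
  then p5 is forced to False.
Set p2 = True and propagate.
  then p4 is forced to True.
  then p3 is forced to True.
  then p12 is forced to True.
  then p13 is forced to True.
p6, p7, p8, p9, p10 are now unconstrained; take p6 = True, p7 = False, p8 = False, p9 = False, p10 = True.
Check each clause:
  1. (p6 ∨ p4) — p4 is true.
  2. (p13 ∨ ¬p1 ∨ ¬p4) — p13 is true.
  3. (p7 ∨ p9 ∨ p12) — p12 is true.
  4. (¬p12 ∨ ¬p7 ∨ p11) — ¬p7 is true.
  5. (p3 ∨ ¬p9) — p3 is true.
  6. (¬p11 ∨ ¬p1) — ¬p1 is true.
  7. (p8 ∨ p12) — p12 is true.
  8. (p4 ∨ ¬p2) — p4 is true.
  9. (p11 ∨ ¬p6) — p11 is true.
  10. (¬p2 ∨ p3) — p3 is true.
  11. (¬p1 ∨ ¬p4 ∨ p5) — ¬p1 is true.
  12. (¬p4 ∨ ¬p13 ∨ p12) — p12 is true.
  13. (p6 ∨ p3) — p3 is true.
  14. (p8 ∨ ¬p5) — ¬p5 is true.
  15. (¬p10 ∨ ¬p3 ∨ ¬p5) — ¬p5 is true.
  16. (¬p12 ∨ p13 ∨ p5) — p13 is true.
  17. (¬p13 ∨ ¬p12 ∨ p2) — p2 is true.
  18. (¬p2 ∨ p12) — p12 is true.
  19. (¬p8 ∨ p9 ∨ ¬p5) — ¬p8 is true.
  20. (p1 ∨ p11) — p11 is true.
  21. (p12 ∨ ¬p10) — p12 is true.
  22. (¬p5 ∨ ¬p11) — ¬p5 is true.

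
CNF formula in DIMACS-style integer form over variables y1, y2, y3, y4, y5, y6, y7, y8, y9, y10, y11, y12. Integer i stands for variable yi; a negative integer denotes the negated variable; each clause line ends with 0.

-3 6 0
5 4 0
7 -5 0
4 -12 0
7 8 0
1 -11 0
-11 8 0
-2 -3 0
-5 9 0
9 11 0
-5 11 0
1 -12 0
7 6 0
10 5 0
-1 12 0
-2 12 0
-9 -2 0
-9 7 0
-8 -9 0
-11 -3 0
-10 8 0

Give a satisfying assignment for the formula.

y1 = T, y2 = F, y3 = F, y4 = T, y5 = F, y6 = T, y7 = T, y8 = T, y9 = F, y10 = T, y11 = T, y12 = T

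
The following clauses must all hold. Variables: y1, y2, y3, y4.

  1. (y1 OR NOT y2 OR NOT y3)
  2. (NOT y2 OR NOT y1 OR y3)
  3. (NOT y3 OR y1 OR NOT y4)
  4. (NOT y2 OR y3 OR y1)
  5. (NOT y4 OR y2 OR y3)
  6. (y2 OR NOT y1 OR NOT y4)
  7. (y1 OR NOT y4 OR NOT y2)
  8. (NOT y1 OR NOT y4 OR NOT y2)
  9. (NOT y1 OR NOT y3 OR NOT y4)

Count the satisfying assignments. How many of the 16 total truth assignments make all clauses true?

5

The models are:
  y1=F y2=F y3=F y4=F
  y1=F y2=F y3=T y4=F
  y1=T y2=F y3=F y4=F
  y1=T y2=F y3=T y4=F
  y1=T y2=T y3=T y4=F
That's 5 in total.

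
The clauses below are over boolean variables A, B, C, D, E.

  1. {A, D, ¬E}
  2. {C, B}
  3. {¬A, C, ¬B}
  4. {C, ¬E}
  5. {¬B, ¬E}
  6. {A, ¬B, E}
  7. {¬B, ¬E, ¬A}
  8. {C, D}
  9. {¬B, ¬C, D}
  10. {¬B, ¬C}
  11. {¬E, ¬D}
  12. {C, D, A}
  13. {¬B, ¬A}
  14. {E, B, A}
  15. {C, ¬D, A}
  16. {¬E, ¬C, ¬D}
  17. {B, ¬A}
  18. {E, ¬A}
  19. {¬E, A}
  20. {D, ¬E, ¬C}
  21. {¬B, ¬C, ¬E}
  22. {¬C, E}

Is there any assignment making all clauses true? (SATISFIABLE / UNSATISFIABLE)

E = True:
  propagation gives C=True, B=False, D=False; an empty clause results — contradiction.
E = False:
  propagation gives A=False, B=False; an empty clause results — contradiction.
Every branch closes, so no satisfying assignment exists.

UNSATISFIABLE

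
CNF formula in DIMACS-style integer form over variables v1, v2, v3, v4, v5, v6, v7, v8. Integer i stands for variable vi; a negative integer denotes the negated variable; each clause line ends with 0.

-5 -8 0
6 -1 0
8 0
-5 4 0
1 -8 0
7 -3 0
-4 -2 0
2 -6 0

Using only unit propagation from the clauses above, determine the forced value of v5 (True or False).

False

(v8) stands alone — v8 = True.
(~v8 | ~v5) with v8 = True leaves only ~v5, so v5 = False.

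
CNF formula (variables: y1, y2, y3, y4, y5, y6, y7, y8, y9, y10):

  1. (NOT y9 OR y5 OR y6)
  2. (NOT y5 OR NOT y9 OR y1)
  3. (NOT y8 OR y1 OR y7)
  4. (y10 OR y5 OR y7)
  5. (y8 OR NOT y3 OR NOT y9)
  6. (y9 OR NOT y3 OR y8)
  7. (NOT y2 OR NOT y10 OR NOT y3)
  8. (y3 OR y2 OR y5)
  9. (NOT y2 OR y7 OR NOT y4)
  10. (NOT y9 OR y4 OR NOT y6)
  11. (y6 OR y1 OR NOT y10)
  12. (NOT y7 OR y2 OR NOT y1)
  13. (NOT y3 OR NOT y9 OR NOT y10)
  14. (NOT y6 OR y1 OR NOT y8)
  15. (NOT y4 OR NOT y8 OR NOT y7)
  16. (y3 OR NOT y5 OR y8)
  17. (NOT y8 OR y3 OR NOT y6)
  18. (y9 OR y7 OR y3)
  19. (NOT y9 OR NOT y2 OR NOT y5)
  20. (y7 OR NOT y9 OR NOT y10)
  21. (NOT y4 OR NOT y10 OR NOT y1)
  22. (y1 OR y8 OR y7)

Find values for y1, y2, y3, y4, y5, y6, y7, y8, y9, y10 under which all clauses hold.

y1=T, y2=T, y3=T, y4=F, y5=T, y6=F, y7=F, y8=T, y9=F, y10=F

Try y1 = True.
For the remaining variables, y2 = True, y3 = True, y4 = False, y5 = True, y6 = False, y7 = False, y8 = True, y9 = False, y10 = False works.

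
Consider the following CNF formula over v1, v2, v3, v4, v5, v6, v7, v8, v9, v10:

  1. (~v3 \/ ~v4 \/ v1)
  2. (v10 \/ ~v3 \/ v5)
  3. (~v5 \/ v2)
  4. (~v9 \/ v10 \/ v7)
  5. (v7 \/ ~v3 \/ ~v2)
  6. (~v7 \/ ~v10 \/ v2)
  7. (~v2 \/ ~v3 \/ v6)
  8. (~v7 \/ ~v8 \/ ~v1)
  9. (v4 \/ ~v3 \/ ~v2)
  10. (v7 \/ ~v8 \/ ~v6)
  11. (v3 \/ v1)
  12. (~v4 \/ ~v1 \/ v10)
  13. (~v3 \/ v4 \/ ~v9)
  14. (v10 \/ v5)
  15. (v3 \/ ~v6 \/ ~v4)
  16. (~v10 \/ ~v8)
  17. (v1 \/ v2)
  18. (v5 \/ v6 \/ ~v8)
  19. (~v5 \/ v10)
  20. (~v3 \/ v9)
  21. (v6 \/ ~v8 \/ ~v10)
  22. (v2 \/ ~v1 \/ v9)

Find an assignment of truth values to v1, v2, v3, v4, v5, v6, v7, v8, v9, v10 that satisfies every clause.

v1=True, v2=True, v3=False, v4=True, v5=True, v6=False, v7=True, v8=False, v9=True, v10=True

Check each clause:
  1. (~v4 \/ v1 \/ ~v3) — v1 is true.
  2. (v5 \/ v10 \/ ~v3) — v10 is true.
  3. (v2 \/ ~v5) — v2 is true.
  4. (v10 \/ v7 \/ ~v9) — v10 is true.
  5. (v7 \/ ~v2 \/ ~v3) — ~v3 is true.
  6. (~v10 \/ v2 \/ ~v7) — v2 is true.
  7. (v6 \/ ~v2 \/ ~v3) — ~v3 is true.
  8. (~v8 \/ ~v1 \/ ~v7) — ~v8 is true.
  9. (v4 \/ ~v3 \/ ~v2) — v4 is true.
  10. (~v8 \/ v7 \/ ~v6) — ~v8 is true.
  11. (v3 \/ v1) — v1 is true.
  12. (~v1 \/ v10 \/ ~v4) — v10 is true.
  13. (~v3 \/ v4 \/ ~v9) — v4 is true.
  14. (v10 \/ v5) — v10 is true.
  15. (v3 \/ ~v4 \/ ~v6) — ~v6 is true.
  16. (~v8 \/ ~v10) — ~v8 is true.
  17. (v1 \/ v2) — v1 is true.
  18. (~v8 \/ v6 \/ v5) — ~v8 is true.
  19. (v10 \/ ~v5) — v10 is true.
  20. (~v3 \/ v9) — v9 is true.
  21. (~v8 \/ ~v10 \/ v6) — ~v8 is true.
  22. (~v1 \/ v2 \/ v9) — v9 is true.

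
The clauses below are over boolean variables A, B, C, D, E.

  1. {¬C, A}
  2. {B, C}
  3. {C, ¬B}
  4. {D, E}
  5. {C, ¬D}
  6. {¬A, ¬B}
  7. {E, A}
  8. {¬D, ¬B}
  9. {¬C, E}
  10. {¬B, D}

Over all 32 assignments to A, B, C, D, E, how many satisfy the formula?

2

The models are:
  A=1 B=0 C=1 D=0 E=1
  A=1 B=0 C=1 D=1 E=1
That's 2 in total.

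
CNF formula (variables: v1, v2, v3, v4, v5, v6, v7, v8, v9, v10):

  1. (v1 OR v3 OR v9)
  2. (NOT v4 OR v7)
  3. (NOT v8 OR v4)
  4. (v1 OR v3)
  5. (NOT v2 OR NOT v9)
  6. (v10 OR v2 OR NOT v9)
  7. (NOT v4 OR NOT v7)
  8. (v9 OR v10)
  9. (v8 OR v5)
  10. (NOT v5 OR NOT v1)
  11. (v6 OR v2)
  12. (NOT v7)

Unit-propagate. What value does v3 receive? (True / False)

True

(NOT v7) is a unit clause: v7 = False.
(v7 OR NOT v4) with v7 = False leaves only NOT v4, so v4 = False.
(NOT v8 OR v4): since v4 = False, the clause reduces to (NOT v8). v8 = False.
In (v5 OR v8), v8 is now false; v5 must hold, so v5 = True.
In (NOT v1 OR NOT v5), NOT v5 is now false; NOT v1 must hold, so v1 = False.
(v3 OR v1): since v1 = False, the clause reduces to (v3). v3 = True.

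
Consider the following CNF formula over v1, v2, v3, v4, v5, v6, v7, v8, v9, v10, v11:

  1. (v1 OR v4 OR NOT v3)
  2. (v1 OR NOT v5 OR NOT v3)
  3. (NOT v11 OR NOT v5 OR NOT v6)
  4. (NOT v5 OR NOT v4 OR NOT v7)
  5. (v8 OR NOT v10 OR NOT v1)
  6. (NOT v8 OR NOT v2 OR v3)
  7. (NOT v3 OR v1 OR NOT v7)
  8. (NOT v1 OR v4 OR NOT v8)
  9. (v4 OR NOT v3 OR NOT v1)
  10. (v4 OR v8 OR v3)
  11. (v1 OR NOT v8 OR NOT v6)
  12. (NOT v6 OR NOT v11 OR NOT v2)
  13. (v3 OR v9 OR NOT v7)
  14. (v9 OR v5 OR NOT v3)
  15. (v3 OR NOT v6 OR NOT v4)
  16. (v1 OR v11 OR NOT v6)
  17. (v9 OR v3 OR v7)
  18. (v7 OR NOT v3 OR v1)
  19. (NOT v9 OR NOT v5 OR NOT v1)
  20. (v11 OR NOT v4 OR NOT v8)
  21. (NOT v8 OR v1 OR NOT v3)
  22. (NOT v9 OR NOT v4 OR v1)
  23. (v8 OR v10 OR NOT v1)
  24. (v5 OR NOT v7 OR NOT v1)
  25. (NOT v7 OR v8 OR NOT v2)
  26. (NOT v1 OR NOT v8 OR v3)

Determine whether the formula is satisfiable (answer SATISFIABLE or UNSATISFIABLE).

SATISFIABLE

Pure literal: v2 appears only negated; assign v2 = False.
v6 occurs only negated in the remaining clauses — set v6 = False.
Set v1 = False and propagate.
Set v3 = False and propagate.
Set v4 = False and propagate.
  then v8 is forced to True.
The remaining clauses are satisfied by v5 = True, v7 = False, v9 = True, v10 = True, v11 = True.
So v1=0, v2=0, v3=0, v4=0, v5=1, v6=0, v7=0, v8=1, v9=1, v10=1, v11=1 is a satisfying assignment.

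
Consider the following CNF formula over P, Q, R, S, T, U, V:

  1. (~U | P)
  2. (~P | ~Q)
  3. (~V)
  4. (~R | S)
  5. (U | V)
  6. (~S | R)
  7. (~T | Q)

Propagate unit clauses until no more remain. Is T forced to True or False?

False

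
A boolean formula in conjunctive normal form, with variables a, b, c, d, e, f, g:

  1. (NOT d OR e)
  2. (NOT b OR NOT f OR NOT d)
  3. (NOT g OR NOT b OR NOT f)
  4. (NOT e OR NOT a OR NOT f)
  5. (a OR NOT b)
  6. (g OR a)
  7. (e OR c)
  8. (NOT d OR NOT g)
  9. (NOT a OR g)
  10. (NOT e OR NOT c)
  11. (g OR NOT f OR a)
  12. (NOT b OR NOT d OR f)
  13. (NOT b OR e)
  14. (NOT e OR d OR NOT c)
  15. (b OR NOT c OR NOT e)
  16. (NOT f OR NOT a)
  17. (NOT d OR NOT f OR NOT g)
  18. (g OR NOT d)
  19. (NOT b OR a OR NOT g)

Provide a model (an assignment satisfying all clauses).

a=True, b=True, c=False, d=False, e=True, f=False, g=True

Set a = True and propagate.
  then g is forced to True.
  then d is forced to False.
  then f is forced to False.
Try b = True.
  then e is forced to True.
  then c is forced to False.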